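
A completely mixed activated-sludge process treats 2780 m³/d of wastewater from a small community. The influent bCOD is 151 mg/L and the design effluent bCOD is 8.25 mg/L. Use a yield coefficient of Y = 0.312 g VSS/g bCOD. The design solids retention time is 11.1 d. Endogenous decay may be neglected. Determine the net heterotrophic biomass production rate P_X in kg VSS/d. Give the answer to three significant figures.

No decay correction is needed, so Y_obs = Y = 0.312.
ΔS = 151 − 8.25 = 142.8 mg/L, so the substrate removal rate is 2780 × 142.8/1000 = 396.8 kg bCOD/d.
Net biomass production P_X = Y_obs × Q·(S₀ − S) = 0.3120 × 396.8 = 123.8 kg VSS/d.

P_X ≈ 124 kg VSS/d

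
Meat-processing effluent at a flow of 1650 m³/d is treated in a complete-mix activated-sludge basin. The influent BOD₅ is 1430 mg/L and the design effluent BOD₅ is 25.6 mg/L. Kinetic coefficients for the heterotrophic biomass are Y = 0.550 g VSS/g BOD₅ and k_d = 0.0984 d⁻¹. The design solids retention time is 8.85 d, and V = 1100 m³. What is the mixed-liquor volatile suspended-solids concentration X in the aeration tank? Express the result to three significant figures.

X = Y·Q·ΔS·θ_c / [V·(1 + k_d θ_c)] = 0.550 × 1650 × (1430 − 25.6) × 8.85 / [1100 × (1 + 0.0984 × 8.85)] = 5481 mg/L.

X ≈ 5480 mg/L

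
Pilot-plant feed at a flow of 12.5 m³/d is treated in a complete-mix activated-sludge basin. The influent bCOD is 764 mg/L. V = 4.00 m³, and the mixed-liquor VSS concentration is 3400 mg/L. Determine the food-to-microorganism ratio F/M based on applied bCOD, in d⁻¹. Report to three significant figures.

F/M = Q·S₀ / (V·X) = 12.5 × 764 / (4.000 × 3400) = 0.7022 g bCOD·(g VSS·d)⁻¹.

F/M ≈ 0.702 d⁻¹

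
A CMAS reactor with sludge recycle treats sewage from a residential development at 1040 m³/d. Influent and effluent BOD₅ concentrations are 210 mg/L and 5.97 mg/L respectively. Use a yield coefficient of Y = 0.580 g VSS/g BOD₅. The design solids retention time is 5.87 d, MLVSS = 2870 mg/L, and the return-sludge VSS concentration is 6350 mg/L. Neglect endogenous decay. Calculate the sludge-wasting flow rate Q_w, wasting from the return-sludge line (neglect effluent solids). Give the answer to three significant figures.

Biomass mass balance (decay neglected): V·X = Y·Q·(S₀ − S)·θ_c, so V = 0.580 × 1040 × (210 − 5.97) × 5.87 / 2870 = 251.7 m³.
Q_w = (V·X)/(θ_c X_r) = 251.7 × 2870 / (5.87 × 6350) = 19.38 m³/d.

Q_w ≈ 19.4 m³/d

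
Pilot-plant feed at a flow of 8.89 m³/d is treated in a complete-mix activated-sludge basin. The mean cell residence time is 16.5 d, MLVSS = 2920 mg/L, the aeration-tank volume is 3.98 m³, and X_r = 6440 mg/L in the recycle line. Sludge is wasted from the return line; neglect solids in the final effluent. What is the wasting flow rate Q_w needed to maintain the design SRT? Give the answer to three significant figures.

θ_c = V·X/(Q_w·X_r) when wasting from the recycle, so Q_w = V·X/(θ_c·X_r) = 3.980 × 2920 / (16.5 × 6440) = 0.1094 m³/d.

Q_w ≈ 0.109 m³/d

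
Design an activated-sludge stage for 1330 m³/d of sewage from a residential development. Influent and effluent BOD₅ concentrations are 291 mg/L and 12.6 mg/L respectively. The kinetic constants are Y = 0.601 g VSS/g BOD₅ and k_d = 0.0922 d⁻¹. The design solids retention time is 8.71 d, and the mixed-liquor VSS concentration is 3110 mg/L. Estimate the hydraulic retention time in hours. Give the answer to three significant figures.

From the SRT design equation V = Y Q (S₀−S) θ_c / [X (1 + k_d θ_c)] = 0.601 × 1330 × (291 − 12.6) × 8.71 / [3110 × (1 + 0.0922 × 8.71)] = 1.94×10^6 / 5608 = 345.7 m³.
τ = V/Q = 345.7/1330 = 0.2599 d, or 6.237 h.

τ ≈ 6.24 h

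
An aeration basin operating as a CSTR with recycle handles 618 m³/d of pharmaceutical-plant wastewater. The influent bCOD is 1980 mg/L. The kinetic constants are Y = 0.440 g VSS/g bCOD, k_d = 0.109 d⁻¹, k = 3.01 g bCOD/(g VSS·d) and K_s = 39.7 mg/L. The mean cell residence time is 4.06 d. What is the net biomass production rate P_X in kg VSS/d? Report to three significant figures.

P_X ≈ 370 kg VSS/d

For a completely mixed reactor with recycle the Lawrence–McCarty relation gives S = K_s·(1 + k_d·θ_c) / [θ_c·(Y·k − k_d) − 1] = 39.7 × (1 + 0.109 × 4.06) / [4.06 × (0.440 × 3.01 − 0.109) − 1] = 57.27 / 3.935 = 14.56 mg/L.
Observed yield with endogenous decay: Y_obs = Y / (1 + k_d·θ_c) = 0.440 / (1 + 0.109 × 4.06) = 0.440 / 1.443 = 0.3050 g VSS/g bCOD.
Q·(S₀ − S) = 618 × (1980 − 14.6) × 10⁻³ = 1215 kg/d removed.
P_X = Y_obs · Q(S₀ − S) = 0.3050 × 1215 = 370.5 kg VSS/d.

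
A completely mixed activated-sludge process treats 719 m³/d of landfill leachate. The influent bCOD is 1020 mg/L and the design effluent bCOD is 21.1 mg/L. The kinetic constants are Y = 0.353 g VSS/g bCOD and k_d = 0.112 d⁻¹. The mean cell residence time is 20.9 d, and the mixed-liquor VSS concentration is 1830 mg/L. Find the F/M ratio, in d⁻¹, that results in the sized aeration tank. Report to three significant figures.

F/M ≈ 0.462 d⁻¹

Rearranging the biomass balance for a CMAS with decay, V = Y·Q·ΔS·θ_c / [X·(1+k_d θ_c)] = 0.353 × 719 × (1020 − 21.1) × 20.9 / [1830 × (1 + 0.112 × 20.9)] = 5.3×10^6 / 6114 = 866.7 m³.
F/M = Q·S₀ / (V·X) = 719 × 1020 / (866.7 × 1830) = 0.4624 g bCOD·(g VSS·d)⁻¹.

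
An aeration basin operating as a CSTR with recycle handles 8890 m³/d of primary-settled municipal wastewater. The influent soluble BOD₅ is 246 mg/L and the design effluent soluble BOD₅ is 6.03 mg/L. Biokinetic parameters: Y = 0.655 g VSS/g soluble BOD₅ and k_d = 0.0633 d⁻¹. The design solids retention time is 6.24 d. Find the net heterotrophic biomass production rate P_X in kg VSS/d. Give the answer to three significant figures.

P_X ≈ 1000 kg VSS/d

Y_obs = Y / (1 + k_d θ_c) = 0.655 / (1 + 0.0633 × 6.24) = 0.655 / 1.395 = 0.4695.
Mass of soluble BOD₅ removed per day: Q(S₀ − S) = 8890 × 240.0 g/m³ = 2133 kg/d.
So the net sludge growth is P_X = 0.4695 × 2133 = 1002 kg VSS/d.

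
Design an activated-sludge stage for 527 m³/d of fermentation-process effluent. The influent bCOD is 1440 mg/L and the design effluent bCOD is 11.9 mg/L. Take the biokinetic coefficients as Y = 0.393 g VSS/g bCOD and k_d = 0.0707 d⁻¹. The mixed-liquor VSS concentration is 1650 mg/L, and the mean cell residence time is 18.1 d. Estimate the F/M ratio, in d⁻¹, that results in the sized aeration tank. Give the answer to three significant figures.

Rearranging the biomass balance for a CMAS with decay, V = Y·Q·ΔS·θ_c / [X·(1+k_d θ_c)] = 0.393 × 527 × (1440 − 11.9) × 18.1 / [1650 × (1 + 0.0707 × 18.1)] = 5.35×10^6 / 3761 = 1423 m³.
F/M = applied load / biomass = Q·S₀/(V·X) = 527 × 1440 / (1423 × 1650) = 0.3232 d⁻¹.

F/M ≈ 0.323 d⁻¹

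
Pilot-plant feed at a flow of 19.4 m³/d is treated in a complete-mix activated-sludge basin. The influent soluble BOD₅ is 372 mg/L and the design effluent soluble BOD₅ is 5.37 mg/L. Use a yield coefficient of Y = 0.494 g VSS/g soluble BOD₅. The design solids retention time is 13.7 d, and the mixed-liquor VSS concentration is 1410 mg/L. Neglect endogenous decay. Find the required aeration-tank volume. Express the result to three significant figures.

Biomass mass balance (decay neglected): V·X = Y·Q·(S₀ − S)·θ_c, so V = 0.494 × 19.4 × (372 − 5.37) × 13.7 / 1410 = 34.14 m³.

V ≈ 34.1 m³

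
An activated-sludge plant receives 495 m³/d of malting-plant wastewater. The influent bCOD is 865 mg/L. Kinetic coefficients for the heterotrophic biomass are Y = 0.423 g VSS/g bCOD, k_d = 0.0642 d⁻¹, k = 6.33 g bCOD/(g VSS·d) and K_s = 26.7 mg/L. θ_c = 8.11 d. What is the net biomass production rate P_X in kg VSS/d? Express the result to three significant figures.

P_X ≈ 119 kg VSS/d

Effluent substrate depends only on kinetics and SRT: S = K_s(1 + k_d θ_c) / [θ_c(Yk − k_d) − 1] = 26.7 × (1 + 0.0642 × 8.11) / [8.11 × (0.423 × 6.33 − 0.0642) − 1] = 40.60 / 20.19 = 2.011 mg/L.
The observed yield is Y_obs = Y/(1 + k_d·θ_c) = 0.423 / (1 + 0.0642 × 8.11) = 0.423 / 1.521 = 0.2782 g VSS per g bCOD removed.
Q·(S₀ − S) = 495 × (865 − 2.01) × 10⁻³ = 427.2 kg/d removed.
So the net sludge growth is P_X = 0.2782 × 427.2 = 118.8 kg VSS/d.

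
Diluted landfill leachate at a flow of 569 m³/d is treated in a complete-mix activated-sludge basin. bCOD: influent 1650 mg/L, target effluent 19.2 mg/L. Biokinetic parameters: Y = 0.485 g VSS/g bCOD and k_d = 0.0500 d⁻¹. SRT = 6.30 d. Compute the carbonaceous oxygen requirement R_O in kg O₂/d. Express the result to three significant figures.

The observed yield is Y_obs = Y/(1 + k_d·θ_c) = 0.485 / (1 + 0.0500 × 6.30) = 0.485 / 1.315 = 0.3688 g VSS per g bCOD removed.
ΔS = 1650 − 19.2 = 1631 mg/L, so the substrate removal rate is 569 × 1631/1000 = 927.9 kg bCOD/d.
Biomass synthesised: P_X = Y_obs × 927.9 = 342.2 kg VSS/d.
R_O = Q·ΔS − 1.42 P_X = 927.9 − 486.0 = 441.9 kg O₂/d.

R_O ≈ 442 kg O₂/d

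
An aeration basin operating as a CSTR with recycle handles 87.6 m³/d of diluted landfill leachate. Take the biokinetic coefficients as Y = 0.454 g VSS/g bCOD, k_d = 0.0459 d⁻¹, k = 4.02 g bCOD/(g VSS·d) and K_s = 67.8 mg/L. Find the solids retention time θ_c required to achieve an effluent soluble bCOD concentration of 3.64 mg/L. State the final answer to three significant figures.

Specific growth rate at S = 3.64 mg/L: μ = YkS/(K_s+S) = 0.454·4.02·3.64/(67.8+3.64) = 0.09299 d⁻¹.
Then 1/θ_c = μ − k_d = 0.09299 − 0.0459 = 0.04709 d⁻¹, giving θ_c = 21.24 d.

θ_c ≈ 21.2 d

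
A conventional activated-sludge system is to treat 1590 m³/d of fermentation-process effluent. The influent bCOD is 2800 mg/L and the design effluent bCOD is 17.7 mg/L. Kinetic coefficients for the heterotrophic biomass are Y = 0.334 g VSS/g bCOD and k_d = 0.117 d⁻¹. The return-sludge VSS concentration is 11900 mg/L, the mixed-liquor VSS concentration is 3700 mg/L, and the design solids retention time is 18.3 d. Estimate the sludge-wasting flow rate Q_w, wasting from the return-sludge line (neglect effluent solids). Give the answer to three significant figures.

From the SRT design equation V = Y Q (S₀−S) θ_c / [X (1 + k_d θ_c)] = 0.334 × 1590 × (2800 − 17.7) × 18.3 / [3700 × (1 + 0.117 × 18.3)] = 2.7×10^7 / 11622 = 2327 m³.
θ_c = V·X/(Q_w·X_r) when wasting from the recycle, so Q_w = V·X/(θ_c·X_r) = 2327 × 3700 / (18.3 × 11900) = 39.53 m³/d.

Q_w ≈ 39.5 m³/d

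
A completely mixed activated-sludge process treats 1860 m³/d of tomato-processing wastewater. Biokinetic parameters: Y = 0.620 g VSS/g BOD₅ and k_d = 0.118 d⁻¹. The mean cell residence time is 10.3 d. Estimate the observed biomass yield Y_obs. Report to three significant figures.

Observed yield with endogenous decay: Y_obs = Y / (1 + k_d·θ_c) = 0.620 / (1 + 0.118 × 10.3) = 0.620 / 2.215 = 0.2799 g VSS/g BOD₅.

Y_obs ≈ 0.280 g VSS/g BOD₅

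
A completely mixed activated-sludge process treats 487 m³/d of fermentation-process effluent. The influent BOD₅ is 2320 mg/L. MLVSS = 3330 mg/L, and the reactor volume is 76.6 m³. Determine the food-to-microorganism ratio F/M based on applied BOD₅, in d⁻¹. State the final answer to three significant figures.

F/M ≈ 4.43 d⁻¹

F/M = Q·S₀ / (V·X) = 487 × 2320 / (76.60 × 3330) = 4.429 g BOD₅·(g VSS·d)⁻¹.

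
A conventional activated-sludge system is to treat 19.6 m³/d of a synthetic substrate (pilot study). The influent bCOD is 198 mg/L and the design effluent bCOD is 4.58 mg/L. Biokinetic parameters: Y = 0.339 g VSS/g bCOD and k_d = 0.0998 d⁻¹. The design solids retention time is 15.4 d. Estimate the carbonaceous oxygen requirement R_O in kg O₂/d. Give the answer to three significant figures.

R_O ≈ 3.07 kg O₂/d

Observed yield with endogenous decay: Y_obs = Y / (1 + k_d·θ_c) = 0.339 / (1 + 0.0998 × 15.4) = 0.339 / 2.537 = 0.1336 g VSS/g bCOD.
Substrate removed = Q·(S₀ − S) = 19.6 m³/d × (198 − 4.58) g/m³ = 3.79×10^3 g/d = 3.791 kg/d.
P_X = Y_obs·Q·(S₀ − S) = 0.1336 × 3.791 = 0.5066 kg VSS/d.
R_O = Q·ΔS − 1.42 P_X = 3.791 − 0.7193 = 3.072 kg O₂/d.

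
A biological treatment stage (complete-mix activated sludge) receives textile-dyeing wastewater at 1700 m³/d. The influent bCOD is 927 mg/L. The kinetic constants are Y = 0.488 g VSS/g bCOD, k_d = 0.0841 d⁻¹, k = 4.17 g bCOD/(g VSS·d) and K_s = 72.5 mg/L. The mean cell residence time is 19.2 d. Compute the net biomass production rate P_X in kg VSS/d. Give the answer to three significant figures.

P_X ≈ 292 kg VSS/d

For a completely mixed reactor with recycle the Lawrence–McCarty relation gives S = K_s·(1 + k_d·θ_c) / [θ_c·(Y·k − k_d) − 1] = 72.5 × (1 + 0.0841 × 19.2) / [19.2 × (0.488 × 4.17 − 0.0841) − 1] = 189.6 / 36.46 = 5.200 mg/L.
Correct the yield for decay: Y_obs = Y/(1 + k_d θ_c) = 0.488 / (1 + 0.0841 × 19.2) = 0.488 / 2.615 = 0.1866.
Mass of bCOD removed per day: Q(S₀ − S) = 1700 × 921.8 g/m³ = 1567 kg/d.
Net biomass production P_X = Y_obs × Q·(S₀ − S) = 0.1866 × 1567 = 292.5 kg VSS/d.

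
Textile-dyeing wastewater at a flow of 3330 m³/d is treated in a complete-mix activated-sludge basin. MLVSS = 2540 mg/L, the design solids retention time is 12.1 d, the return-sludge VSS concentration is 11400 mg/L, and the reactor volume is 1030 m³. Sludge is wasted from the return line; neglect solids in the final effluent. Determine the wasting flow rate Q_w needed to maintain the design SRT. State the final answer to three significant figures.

Q_w ≈ 19.0 m³/d

θ_c = V·X/(Q_w·X_r) when wasting from the recycle, so Q_w = V·X/(θ_c·X_r) = 1030 × 2540 / (12.1 × 11400) = 18.97 m³/d.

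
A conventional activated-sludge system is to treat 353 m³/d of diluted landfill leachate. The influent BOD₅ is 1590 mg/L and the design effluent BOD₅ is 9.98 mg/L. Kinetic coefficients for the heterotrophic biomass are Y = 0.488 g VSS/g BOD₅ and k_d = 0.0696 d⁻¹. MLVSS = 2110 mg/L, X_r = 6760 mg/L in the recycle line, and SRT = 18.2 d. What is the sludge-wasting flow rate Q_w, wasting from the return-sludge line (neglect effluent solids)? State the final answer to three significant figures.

Q_w ≈ 17.8 m³/d

Rearranging the biomass balance for a CMAS with decay, V = Y·Q·ΔS·θ_c / [X·(1+k_d θ_c)] = 0.488 × 353 × (1590 − 9.98) × 18.2 / [2110 × (1 + 0.0696 × 18.2)] = 4.95×10^6 / 4783 = 1036 m³.
Wasting from the return line (neglecting effluent solids): Q_w = V·X / (θ_c·X_r) = 1036 × 2110 / (18.2 × 6760) = 17.76 m³/d.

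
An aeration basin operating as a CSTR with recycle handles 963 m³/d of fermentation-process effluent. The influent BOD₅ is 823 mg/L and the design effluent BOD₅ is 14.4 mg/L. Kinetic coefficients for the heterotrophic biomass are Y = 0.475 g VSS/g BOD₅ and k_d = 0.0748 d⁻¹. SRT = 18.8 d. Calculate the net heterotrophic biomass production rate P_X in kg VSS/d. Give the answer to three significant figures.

P_X ≈ 154 kg VSS/d

Y_obs = Y / (1 + k_d θ_c) = 0.475 / (1 + 0.0748 × 18.8) = 0.475 / 2.406 = 0.1974.
Mass of BOD₅ removed per day: Q(S₀ − S) = 963 × 808.6 g/m³ = 778.7 kg/d.
Net biomass production P_X = Y_obs × Q·(S₀ − S) = 0.1974 × 778.7 = 153.7 kg VSS/d.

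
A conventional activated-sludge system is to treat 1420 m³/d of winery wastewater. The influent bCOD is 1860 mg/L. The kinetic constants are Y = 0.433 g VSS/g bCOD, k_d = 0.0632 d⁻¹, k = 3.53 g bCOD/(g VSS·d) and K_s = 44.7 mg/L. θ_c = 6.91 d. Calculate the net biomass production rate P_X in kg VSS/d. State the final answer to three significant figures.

For a completely mixed reactor with recycle the Lawrence–McCarty relation gives S = K_s·(1 + k_d·θ_c) / [θ_c·(Y·k − k_d) − 1] = 44.7 × (1 + 0.0632 × 6.91) / [6.91 × (0.433 × 3.53 − 0.0632) − 1] = 64.22 / 9.125 = 7.038 mg/L.
The observed yield is Y_obs = Y/(1 + k_d·θ_c) = 0.433 / (1 + 0.0632 × 6.91) = 0.433 / 1.437 = 0.3014 g VSS per g bCOD removed.
ΔS = 1860 − 7.04 = 1853 mg/L, so the substrate removal rate is 1420 × 1853/1000 = 2631 kg bCOD/d.
P_X = Y_obs · Q(S₀ − S) = 0.3014 × 2631 = 793.0 kg VSS/d.

P_X ≈ 793 kg VSS/d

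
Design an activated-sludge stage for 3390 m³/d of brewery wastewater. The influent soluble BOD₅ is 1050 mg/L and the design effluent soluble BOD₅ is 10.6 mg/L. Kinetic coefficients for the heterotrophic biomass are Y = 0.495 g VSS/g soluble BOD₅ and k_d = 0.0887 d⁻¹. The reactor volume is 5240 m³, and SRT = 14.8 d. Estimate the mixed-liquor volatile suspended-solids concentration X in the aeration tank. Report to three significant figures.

From V·X·(1 + k_d·θ_c) = Y·Q·(S₀ − S)·θ_c: X = 0.495 × 3390 × (1050 − 10.6) × 14.8 / [5240 × (1 + 0.0887 × 14.8)] = 2130 mg/L.

X ≈ 2130 mg/L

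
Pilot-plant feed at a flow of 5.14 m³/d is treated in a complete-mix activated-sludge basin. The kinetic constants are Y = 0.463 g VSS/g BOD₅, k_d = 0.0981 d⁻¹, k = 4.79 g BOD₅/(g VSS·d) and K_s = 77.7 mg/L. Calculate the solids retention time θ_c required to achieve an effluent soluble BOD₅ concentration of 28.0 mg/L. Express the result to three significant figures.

θ_c ≈ 2.04 d

From 1/θ_c = Y·k·S/(K_s + S) − k_d: Y·k·S/(K_s+S) = 0.463 × 4.79 × 28.0 / (77.7 + 28.0) = 0.5875 d⁻¹.
Then 1/θ_c = μ − k_d = 0.5875 − 0.0981 = 0.4894 d⁻¹, giving θ_c = 2.043 d.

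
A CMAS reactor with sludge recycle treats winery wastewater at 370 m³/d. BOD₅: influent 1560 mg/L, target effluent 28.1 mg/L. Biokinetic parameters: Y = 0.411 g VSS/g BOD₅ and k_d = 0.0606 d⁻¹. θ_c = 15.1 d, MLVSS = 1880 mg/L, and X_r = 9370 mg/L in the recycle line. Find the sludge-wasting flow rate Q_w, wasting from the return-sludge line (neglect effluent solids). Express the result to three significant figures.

Q_w ≈ 13.0 m³/d

Steady-state biomass mass balance: V·X·(1 + k_d·θ_c) = Y·Q·(S₀ − S)·θ_c, so V = 0.411 × 370 × (1560 − 28.1) × 15.1 / [1880 × (1 + 0.0606 × 15.1)] = 3.52×10^6 / 3600 = 977.0 m³.
Q_w = (V·X)/(θ_c X_r) = 977.0 × 1880 / (15.1 × 9370) = 12.98 m³/d.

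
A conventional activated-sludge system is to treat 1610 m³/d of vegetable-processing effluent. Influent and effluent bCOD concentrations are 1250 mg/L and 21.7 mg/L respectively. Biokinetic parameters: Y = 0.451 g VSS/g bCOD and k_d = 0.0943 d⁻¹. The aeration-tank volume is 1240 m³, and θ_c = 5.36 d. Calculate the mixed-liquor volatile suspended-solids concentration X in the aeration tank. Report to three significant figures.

X ≈ 2560 mg/L

Solving the biomass balance for X: X = Y Q (S₀−S) θ_c / [V (1+k_d θ_c)] = 0.451 × 1610 × (1250 − 21.7) × 5.36 / [1240 × (1 + 0.0943 × 5.36)] = 2561 mg/L.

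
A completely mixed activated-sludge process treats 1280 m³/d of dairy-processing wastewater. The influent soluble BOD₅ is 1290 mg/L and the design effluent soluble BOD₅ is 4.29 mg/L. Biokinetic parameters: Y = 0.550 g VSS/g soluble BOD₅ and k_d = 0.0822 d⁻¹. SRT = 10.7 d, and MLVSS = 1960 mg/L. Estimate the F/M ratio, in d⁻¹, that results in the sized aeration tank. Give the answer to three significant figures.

Steady-state biomass mass balance: V·X·(1 + k_d·θ_c) = Y·Q·(S₀ − S)·θ_c, so V = 0.550 × 1280 × (1290 − 4.29) × 10.7 / [1960 × (1 + 0.0822 × 10.7)] = 9.68×10^6 / 3684 = 2629 m³.
Food-to-microorganism ratio F/M = Q S₀ / (V X) = 1280 × 1290 / (2629 × 1960) = 0.3204 d⁻¹.

F/M ≈ 0.320 d⁻¹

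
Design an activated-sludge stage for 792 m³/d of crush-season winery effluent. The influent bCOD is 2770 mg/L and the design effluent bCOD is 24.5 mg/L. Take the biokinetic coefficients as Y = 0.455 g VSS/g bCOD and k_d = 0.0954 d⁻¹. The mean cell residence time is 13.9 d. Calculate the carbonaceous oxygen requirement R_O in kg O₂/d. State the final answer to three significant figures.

R_O ≈ 1570 kg O₂/d

Correct the yield for decay: Y_obs = Y/(1 + k_d θ_c) = 0.455 / (1 + 0.0954 × 13.9) = 0.455 / 2.326 = 0.1956.
Mass of bCOD removed per day: Q(S₀ − S) = 792 × 2746 g/m³ = 2174 kg/d.
Biomass synthesised: P_X = Y_obs × 2174 = 425.3 kg VSS/d.
Carbonaceous O₂ demand = substrate oxidised − cell-mass equivalent = 2174 − 1.42 × 425.3 = 1570 kg O₂/d.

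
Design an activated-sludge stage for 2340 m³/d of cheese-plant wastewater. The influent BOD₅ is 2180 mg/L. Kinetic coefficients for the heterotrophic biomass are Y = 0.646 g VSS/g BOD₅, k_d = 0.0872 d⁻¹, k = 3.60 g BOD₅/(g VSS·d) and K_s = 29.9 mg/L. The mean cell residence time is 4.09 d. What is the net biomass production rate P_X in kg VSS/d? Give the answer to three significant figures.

Effluent substrate depends only on kinetics and SRT: S = K_s(1 + k_d θ_c) / [θ_c(Yk − k_d) − 1] = 29.9 × (1 + 0.0872 × 4.09) / [4.09 × (0.646 × 3.60 − 0.0872) − 1] = 40.56 / 8.155 = 4.974 mg/L.
Correct the yield for decay: Y_obs = Y/(1 + k_d θ_c) = 0.646 / (1 + 0.0872 × 4.09) = 0.646 / 1.357 = 0.4762.
Q·(S₀ − S) = 2340 × (2180 − 4.97) × 10⁻³ = 5090 kg/d removed.
P_X = Y_obs · Q(S₀ − S) = 0.4762 × 5090 = 2424 kg VSS/d.

P_X ≈ 2420 kg VSS/d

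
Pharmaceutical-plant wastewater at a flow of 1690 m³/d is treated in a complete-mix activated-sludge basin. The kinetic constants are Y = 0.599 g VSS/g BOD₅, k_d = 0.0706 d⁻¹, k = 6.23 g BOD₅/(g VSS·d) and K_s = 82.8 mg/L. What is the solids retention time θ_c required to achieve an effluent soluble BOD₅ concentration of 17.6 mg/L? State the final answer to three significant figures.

θ_c ≈ 1.71 d

At the target effluent, Y k S/(K_s+S) = 0.599×6.23×17.6/100.4 = 0.6542 d⁻¹.
1/θ_c = 0.6542 − 0.0706 = 0.5836 d⁻¹, so θ_c = 1.714 d.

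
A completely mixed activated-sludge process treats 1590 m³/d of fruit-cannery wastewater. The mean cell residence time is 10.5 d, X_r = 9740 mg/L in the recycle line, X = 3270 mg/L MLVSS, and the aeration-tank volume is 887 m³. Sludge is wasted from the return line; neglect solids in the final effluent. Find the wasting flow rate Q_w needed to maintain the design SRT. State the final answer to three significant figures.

θ_c = V·X/(Q_w·X_r) when wasting from the recycle, so Q_w = V·X/(θ_c·X_r) = 887.0 × 3270 / (10.5 × 9740) = 28.36 m³/d.

Q_w ≈ 28.4 m³/d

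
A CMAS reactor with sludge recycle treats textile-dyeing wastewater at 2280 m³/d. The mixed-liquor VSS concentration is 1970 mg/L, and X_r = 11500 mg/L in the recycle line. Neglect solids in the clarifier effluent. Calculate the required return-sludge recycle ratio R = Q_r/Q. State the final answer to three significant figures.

R = Q_r/Q = X/(X_r − X) = 1970 / (11500 − 1970) = 0.2067.

R ≈ 0.207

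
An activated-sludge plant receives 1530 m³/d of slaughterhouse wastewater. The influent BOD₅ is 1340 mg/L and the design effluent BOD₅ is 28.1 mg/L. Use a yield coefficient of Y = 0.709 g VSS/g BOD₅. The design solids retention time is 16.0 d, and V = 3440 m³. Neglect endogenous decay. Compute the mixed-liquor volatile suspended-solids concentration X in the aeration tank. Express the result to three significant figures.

X ≈ 6620 mg/L

X = Y·Q·ΔS·θ_c / V = 0.709 × 1530 × (1340 − 28.1) × 16.0 / 3440 = 6619 mg/L.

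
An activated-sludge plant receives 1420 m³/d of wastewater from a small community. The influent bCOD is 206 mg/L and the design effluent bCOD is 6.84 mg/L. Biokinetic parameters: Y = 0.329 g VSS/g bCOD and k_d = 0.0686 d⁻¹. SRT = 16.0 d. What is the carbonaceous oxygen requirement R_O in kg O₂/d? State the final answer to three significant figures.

R_O ≈ 220 kg O₂/d

Correct the yield for decay: Y_obs = Y/(1 + k_d θ_c) = 0.329 / (1 + 0.0686 × 16.0) = 0.329 / 2.098 = 0.1568.
Substrate removed = Q·(S₀ − S) = 1420 m³/d × (206 − 6.84) g/m³ = 2.83×10^5 g/d = 282.8 kg/d.
Net sludge production P_X = 0.1568 × 282.8 = 44.36 kg VSS/d.
Carbonaceous O₂ demand = substrate oxidised − cell-mass equivalent = 282.8 − 1.42 × 44.36 = 219.8 kg O₂/d.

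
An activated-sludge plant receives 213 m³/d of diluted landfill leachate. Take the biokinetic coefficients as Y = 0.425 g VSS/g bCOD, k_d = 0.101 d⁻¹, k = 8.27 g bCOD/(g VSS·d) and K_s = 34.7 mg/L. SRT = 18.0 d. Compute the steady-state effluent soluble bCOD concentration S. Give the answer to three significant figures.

S ≈ 1.62 mg/L

For a completely mixed reactor with recycle the Lawrence–McCarty relation gives S = K_s·(1 + k_d·θ_c) / [θ_c·(Y·k − k_d) − 1] = 34.7 × (1 + 0.101 × 18.0) / [18.0 × (0.425 × 8.27 − 0.101) − 1] = 97.78 / 60.45 = 1.618 mg/L.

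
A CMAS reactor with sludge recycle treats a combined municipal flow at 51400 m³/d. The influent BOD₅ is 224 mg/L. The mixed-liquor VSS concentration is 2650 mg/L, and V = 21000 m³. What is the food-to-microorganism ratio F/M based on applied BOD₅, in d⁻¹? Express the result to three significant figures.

F/M = applied load / biomass = Q·S₀/(V·X) = 51400 × 224 / (21000 × 2650) = 0.2069 d⁻¹.

F/M ≈ 0.207 d⁻¹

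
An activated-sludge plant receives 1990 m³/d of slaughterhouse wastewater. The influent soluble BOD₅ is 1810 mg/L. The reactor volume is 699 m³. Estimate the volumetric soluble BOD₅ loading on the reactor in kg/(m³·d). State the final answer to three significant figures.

Applied soluble BOD₅ load per unit volume = Q·S₀/V = (1990 × 1810/1000)/699.0 = 5.153 kg soluble BOD₅·m⁻³·d⁻¹.

L_v ≈ 5.15 kg soluble BOD₅/(m³·d)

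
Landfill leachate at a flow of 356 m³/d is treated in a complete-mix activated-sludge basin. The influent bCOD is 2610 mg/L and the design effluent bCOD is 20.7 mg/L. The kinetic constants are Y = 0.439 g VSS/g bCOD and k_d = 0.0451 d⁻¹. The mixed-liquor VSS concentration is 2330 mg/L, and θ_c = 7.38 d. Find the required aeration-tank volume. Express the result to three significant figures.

Steady-state biomass mass balance: V·X·(1 + k_d·θ_c) = Y·Q·(S₀ − S)·θ_c, so V = 0.439 × 356 × (2610 − 20.7) × 7.38 / [2330 × (1 + 0.0451 × 7.38)] = 2.99×10^6 / 3106 = 961.7 m³.

V ≈ 962 m³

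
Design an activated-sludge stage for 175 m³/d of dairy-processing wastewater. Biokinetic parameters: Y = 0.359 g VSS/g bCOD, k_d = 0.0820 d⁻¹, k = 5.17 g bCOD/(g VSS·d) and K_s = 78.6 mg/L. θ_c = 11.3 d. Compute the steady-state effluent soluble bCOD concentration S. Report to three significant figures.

Effluent substrate depends only on kinetics and SRT: S = K_s(1 + k_d θ_c) / [θ_c(Yk − k_d) − 1] = 78.6 × (1 + 0.0820 × 11.3) / [11.3 × (0.359 × 5.17 − 0.0820) − 1] = 151.4 / 19.05 = 7.951 mg/L.

S ≈ 7.95 mg/L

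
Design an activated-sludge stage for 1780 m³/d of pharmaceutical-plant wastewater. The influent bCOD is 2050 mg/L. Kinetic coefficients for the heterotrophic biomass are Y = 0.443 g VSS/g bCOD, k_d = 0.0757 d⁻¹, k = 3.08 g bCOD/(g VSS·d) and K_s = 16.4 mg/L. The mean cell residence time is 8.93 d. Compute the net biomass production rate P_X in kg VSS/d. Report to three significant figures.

P_X ≈ 963 kg VSS/d

From the Monod/SRT balance for a CMAS, S = K_s·(1+k_d θ_c)/[θ_c·(Y k − k_d) − 1] = 16.4 × (1 + 0.0757 × 8.93) / [8.93 × (0.443 × 3.08 − 0.0757) − 1] = 27.49 / 10.51 = 2.616 mg/L.
Correct the yield for decay: Y_obs = Y/(1 + k_d θ_c) = 0.443 / (1 + 0.0757 × 8.93) = 0.443 / 1.676 = 0.2643.
Q·(S₀ − S) = 1780 × (2050 − 2.62) × 10⁻³ = 3644 kg/d removed.
Net biomass production P_X = Y_obs × Q·(S₀ − S) = 0.2643 × 3644 = 963.3 kg VSS/d.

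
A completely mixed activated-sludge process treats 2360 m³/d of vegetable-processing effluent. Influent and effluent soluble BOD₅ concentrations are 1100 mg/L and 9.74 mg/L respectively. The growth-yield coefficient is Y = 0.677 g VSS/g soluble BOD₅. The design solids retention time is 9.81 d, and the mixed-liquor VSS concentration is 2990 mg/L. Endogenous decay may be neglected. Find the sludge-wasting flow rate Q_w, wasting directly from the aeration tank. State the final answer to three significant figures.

Q_w ≈ 583 m³/d

With k_d = 0 the design equation reduces to V = Y Q (S₀−S) θ_c / X = 0.677 × 2360 × (1100 − 9.74) × 9.81 / 2990 = 5715 m³.
With mixed-liquor wasting, θ_c = V/Q_w, so Q_w = V/θ_c = 5715/9.81 = 582.6 m³/d.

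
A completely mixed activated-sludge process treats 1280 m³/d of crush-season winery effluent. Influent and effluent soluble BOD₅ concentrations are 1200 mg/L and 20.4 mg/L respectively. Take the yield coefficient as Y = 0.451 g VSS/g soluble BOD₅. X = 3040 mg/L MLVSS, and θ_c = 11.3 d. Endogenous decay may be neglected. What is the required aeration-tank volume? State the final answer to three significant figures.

Biomass mass balance (decay neglected): V·X = Y·Q·(S₀ − S)·θ_c, so V = 0.451 × 1280 × (1200 − 20.4) × 11.3 / 3040 = 2531 m³.

V ≈ 2530 m³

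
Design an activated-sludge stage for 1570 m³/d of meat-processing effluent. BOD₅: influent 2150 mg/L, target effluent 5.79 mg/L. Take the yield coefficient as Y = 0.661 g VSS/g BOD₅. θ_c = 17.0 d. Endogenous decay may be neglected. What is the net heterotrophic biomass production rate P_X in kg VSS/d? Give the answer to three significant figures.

P_X ≈ 2230 kg VSS/d

No decay correction is needed, so Y_obs = Y = 0.661.
Q·(S₀ − S) = 1570 × (2150 − 5.79) × 10⁻³ = 3366 kg/d removed.
So the net sludge growth is P_X = 0.6610 × 3366 = 2225 kg VSS/d.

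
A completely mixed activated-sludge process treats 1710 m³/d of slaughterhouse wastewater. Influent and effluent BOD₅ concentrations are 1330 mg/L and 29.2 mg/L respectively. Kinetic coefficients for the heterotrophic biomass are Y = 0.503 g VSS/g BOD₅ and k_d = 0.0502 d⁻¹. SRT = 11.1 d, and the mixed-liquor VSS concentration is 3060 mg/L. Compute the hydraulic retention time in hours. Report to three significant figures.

From the SRT design equation V = Y Q (S₀−S) θ_c / [X (1 + k_d θ_c)] = 0.503 × 1710 × (1330 − 29.2) × 11.1 / [3060 × (1 + 0.0502 × 11.1)] = 1.24×10^7 / 4765 = 2606 m³.
Hydraulic retention time τ = V/Q = 2606 / 1710 = 1.524 d = 36.58 h.

τ ≈ 36.6 h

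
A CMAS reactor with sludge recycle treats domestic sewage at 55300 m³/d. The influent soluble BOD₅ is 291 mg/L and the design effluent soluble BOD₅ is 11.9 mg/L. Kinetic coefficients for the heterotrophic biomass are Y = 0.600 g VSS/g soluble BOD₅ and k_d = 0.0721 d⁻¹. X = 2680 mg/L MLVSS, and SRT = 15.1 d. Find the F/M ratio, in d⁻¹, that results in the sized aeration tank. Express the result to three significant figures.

From the SRT design equation V = Y Q (S₀−S) θ_c / [X (1 + k_d θ_c)] = 0.600 × 55300 × (291 − 11.9) × 15.1 / [2680 × (1 + 0.0721 × 15.1)] = 1.4×10^8 / 5598 = 24980 m³.
F/M = applied load / biomass = Q·S₀/(V·X) = 55300 × 291 / (24980 × 2680) = 0.2404 d⁻¹.

F/M ≈ 0.240 d⁻¹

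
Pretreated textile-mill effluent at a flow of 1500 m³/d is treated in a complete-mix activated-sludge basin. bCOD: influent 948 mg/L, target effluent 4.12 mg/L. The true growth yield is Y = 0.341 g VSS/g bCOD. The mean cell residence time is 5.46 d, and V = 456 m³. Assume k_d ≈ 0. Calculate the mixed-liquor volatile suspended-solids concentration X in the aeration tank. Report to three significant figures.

From V·X = Y·Q·(S₀ − S)·θ_c (decay neglected): X = 0.341 × 1500 × (948 − 4.12) × 5.46 / 456 = 5781 mg/L.

X ≈ 5780 mg/L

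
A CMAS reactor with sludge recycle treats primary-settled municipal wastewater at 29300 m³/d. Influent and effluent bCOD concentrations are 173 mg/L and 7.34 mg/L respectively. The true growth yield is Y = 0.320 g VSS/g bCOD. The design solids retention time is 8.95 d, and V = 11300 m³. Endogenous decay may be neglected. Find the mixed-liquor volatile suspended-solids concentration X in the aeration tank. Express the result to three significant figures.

X ≈ 1230 mg/L

Without decay, X = Y Q (S₀−S) θ_c / V = 0.320 × 29300 × (173 − 7.34) × 8.95 / 11300 = 1230 mg/L.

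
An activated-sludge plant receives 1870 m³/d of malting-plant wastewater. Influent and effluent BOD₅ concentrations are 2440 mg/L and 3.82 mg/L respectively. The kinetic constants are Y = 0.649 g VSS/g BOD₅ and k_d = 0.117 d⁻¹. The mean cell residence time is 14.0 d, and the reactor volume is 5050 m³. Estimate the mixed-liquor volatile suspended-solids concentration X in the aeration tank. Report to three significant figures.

From V·X·(1 + k_d·θ_c) = Y·Q·(S₀ − S)·θ_c: X = 0.649 × 1870 × (2440 − 3.82) × 14.0 / [5050 × (1 + 0.117 × 14.0)] = 3107 mg/L.

X ≈ 3110 mg/L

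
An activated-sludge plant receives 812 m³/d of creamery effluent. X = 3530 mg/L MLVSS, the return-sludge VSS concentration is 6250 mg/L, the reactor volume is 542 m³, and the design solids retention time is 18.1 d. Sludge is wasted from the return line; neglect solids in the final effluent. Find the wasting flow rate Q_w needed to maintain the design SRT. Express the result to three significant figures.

Q_w ≈ 16.9 m³/d

Q_w = (V·X)/(θ_c X_r) = 542.0 × 3530 / (18.1 × 6250) = 16.91 m³/d.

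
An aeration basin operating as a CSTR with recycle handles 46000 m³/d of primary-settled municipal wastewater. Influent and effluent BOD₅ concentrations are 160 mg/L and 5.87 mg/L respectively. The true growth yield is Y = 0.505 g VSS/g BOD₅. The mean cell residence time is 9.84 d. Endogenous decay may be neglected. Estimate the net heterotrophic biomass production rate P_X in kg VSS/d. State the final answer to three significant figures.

No decay correction is needed, so Y_obs = Y = 0.505.
ΔS = 160 − 5.87 = 154.1 mg/L, so the substrate removal rate is 46000 × 154.1/1000 = 7090 kg BOD₅/d.
Biomass produced: P_X = Y_obs·Q·ΔS = 0.5050 × 7090 ≈ 3580 kg VSS/d.

P_X ≈ 3580 kg VSS/d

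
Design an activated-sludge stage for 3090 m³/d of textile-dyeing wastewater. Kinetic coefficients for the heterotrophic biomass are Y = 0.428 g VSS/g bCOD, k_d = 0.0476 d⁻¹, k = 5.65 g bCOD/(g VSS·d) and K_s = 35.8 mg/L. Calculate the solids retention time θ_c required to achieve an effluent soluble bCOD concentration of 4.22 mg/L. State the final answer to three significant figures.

θ_c ≈ 4.82 d

Specific growth rate at S = 4.22 mg/L: μ = YkS/(K_s+S) = 0.428·5.65·4.22/(35.8+4.22) = 0.2550 d⁻¹.
1/θ_c = 0.2550 − 0.0476 = 0.2074 d⁻¹, so θ_c = 4.822 d.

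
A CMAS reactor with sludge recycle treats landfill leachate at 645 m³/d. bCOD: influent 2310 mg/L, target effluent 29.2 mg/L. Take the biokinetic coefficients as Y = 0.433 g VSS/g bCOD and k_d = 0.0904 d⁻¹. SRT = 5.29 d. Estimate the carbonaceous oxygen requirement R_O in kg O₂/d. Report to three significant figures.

R_O ≈ 859 kg O₂/d

Observed yield with endogenous decay: Y_obs = Y / (1 + k_d·θ_c) = 0.433 / (1 + 0.0904 × 5.29) = 0.433 / 1.478 = 0.2929 g VSS/g bCOD.
ΔS = 2310 − 29.2 = 2281 mg/L, so the substrate removal rate is 645 × 2281/1000 = 1471 kg bCOD/d.
Biomass synthesised: P_X = Y_obs × 1471 = 430.9 kg VSS/d.
R_O = Q·(S₀ − S) − 1.42·P_X = 1471 − 1.42 × 430.9 = 859.2 kg O₂/d.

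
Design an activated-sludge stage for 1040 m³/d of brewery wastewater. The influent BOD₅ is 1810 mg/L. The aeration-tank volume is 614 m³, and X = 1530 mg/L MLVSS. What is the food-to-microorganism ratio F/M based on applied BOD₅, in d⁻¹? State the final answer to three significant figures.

F/M = applied load / biomass = Q·S₀/(V·X) = 1040 × 1810 / (614.0 × 1530) = 2.004 d⁻¹.

F/M ≈ 2.00 d⁻¹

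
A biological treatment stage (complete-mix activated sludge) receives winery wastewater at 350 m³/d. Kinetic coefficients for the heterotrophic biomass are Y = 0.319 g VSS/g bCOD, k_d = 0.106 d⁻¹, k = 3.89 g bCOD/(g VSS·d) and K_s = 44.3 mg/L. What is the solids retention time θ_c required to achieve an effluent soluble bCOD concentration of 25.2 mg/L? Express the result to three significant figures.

At the target effluent, Y k S/(K_s+S) = 0.319×3.89×25.2/69.50 = 0.4499 d⁻¹.
1/θ_c = 0.4499 − 0.106 = 0.3439 d⁻¹, so θ_c = 2.907 d.

θ_c ≈ 2.91 d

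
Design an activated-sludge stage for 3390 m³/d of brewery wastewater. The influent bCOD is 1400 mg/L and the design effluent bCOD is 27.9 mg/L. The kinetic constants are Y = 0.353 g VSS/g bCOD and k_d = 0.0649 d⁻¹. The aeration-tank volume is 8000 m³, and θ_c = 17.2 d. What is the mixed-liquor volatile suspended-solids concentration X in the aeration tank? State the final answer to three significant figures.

X ≈ 1670 mg/L

From V·X·(1 + k_d·θ_c) = Y·Q·(S₀ − S)·θ_c: X = 0.353 × 3390 × (1400 − 27.9) × 17.2 / [8000 × (1 + 0.0649 × 17.2)] = 1668 mg/L.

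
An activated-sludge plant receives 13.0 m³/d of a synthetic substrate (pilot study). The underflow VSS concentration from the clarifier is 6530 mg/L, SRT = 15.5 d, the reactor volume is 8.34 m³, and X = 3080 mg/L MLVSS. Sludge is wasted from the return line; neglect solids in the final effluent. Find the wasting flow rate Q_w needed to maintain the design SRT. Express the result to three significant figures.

Q_w ≈ 0.254 m³/d

θ_c = V·X/(Q_w·X_r) when wasting from the recycle, so Q_w = V·X/(θ_c·X_r) = 8.340 × 3080 / (15.5 × 6530) = 0.2538 m³/d.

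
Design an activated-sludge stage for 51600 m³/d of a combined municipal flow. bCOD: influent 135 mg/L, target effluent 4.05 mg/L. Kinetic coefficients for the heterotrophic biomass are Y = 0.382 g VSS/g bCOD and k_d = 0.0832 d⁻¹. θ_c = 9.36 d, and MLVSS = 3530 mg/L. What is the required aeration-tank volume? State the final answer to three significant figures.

From the SRT design equation V = Y Q (S₀−S) θ_c / [X (1 + k_d θ_c)] = 0.382 × 51600 × (135 − 4.05) × 9.36 / [3530 × (1 + 0.0832 × 9.36)] = 2.42×10^7 / 6279 = 3848 m³.

V ≈ 3850 m³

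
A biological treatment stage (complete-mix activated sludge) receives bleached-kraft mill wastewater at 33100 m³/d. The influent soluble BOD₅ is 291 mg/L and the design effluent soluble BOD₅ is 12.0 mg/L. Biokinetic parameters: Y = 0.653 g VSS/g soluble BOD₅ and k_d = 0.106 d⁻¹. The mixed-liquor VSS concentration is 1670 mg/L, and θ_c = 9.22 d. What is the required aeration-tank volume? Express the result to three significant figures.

V ≈ 16800 m³

From the SRT design equation V = Y Q (S₀−S) θ_c / [X (1 + k_d θ_c)] = 0.653 × 33100 × (291 − 12.0) × 9.22 / [1670 × (1 + 0.106 × 9.22)] = 5.56×10^7 / 3302 = 16838 m³.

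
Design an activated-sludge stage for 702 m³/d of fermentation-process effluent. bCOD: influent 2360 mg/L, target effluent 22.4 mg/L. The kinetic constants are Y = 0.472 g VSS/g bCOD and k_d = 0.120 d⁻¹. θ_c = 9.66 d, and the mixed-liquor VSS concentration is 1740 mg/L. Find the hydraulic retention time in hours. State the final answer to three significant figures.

Rearranging the biomass balance for a CMAS with decay, V = Y·Q·ΔS·θ_c / [X·(1+k_d θ_c)] = 0.472 × 702 × (2360 − 22.4) × 9.66 / [1740 × (1 + 0.120 × 9.66)] = 7.48×10^6 / 3757 = 1992 m³.
τ = V/Q = 1992/702 = 2.837 d, or 68.09 h.

τ ≈ 68.1 h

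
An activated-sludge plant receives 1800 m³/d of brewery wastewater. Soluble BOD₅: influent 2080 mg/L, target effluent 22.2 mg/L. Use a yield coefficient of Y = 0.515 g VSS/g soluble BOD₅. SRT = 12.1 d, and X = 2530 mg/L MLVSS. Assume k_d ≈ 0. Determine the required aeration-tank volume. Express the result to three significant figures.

V ≈ 9120 m³

With k_d = 0 the design equation reduces to V = Y Q (S₀−S) θ_c / X = 0.515 × 1800 × (2080 − 22.2) × 12.1 / 2530 = 9123 m³.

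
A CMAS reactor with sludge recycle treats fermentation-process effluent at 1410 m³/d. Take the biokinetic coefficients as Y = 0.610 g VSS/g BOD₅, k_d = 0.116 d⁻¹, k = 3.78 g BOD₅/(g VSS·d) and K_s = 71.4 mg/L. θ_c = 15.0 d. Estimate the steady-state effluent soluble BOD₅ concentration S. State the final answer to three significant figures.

Effluent substrate depends only on kinetics and SRT: S = K_s(1 + k_d θ_c) / [θ_c(Yk − k_d) − 1] = 71.4 × (1 + 0.116 × 15.0) / [15.0 × (0.610 × 3.78 − 0.116) − 1] = 195.6 / 31.85 = 6.143 mg/L.

S ≈ 6.14 mg/L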